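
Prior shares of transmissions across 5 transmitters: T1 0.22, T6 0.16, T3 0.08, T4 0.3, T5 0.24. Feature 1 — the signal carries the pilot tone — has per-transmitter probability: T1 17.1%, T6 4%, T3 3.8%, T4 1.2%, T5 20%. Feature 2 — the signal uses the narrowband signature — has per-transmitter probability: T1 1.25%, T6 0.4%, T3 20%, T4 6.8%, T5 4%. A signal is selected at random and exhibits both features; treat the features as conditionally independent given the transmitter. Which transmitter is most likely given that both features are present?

Prior × likelihood for each hypothesis:
  T1: 0.22 × 0.171 × 0.0125 = 0.00047025
  T6: 0.16 × 0.04 × 0.004 = 0.0000256
  T3: 0.08 × 0.038 × 0.2 = 0.000608
  T4: 0.3 × 0.012 × 0.068 = 0.0002448
  T5: 0.24 × 0.2 × 0.04 = 0.00192
Total = 0.00326865.
Largest term belongs to T5, so T5 is most probable.

T5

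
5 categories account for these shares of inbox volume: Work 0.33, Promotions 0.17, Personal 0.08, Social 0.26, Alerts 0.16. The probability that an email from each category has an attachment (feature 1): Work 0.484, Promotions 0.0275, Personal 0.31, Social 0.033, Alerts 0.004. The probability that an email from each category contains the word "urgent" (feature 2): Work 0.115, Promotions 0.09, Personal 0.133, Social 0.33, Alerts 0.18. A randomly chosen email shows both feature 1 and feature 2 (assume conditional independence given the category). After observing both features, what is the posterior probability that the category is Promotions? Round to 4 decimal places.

0.0168

By Bayes' rule, posterior ∝ prior × likelihood:
  Work: 0.33 × 0.484 × 0.115 = 0.0183678
  Promotions: 0.17 × 0.0275 × 0.09 = 0.00042075
  Personal: 0.08 × 0.31 × 0.133 = 0.0032984
  Social: 0.26 × 0.033 × 0.33 = 0.0028314
  Alerts: 0.16 × 0.004 × 0.18 = 0.0001152
Sum = 0.02503355.
P(Promotions | evidence) = 0.00042075 / 0.02503355 ≈ 0.0168.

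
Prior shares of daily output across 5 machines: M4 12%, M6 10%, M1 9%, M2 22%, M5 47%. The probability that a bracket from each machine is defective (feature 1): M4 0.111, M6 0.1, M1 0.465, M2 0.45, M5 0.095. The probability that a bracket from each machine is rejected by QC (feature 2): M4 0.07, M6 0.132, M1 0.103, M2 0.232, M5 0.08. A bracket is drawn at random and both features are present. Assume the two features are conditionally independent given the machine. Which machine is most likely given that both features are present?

M2

Compute prior × likelihood for every hypothesis:
  M4: 0.12 × 0.111 × 0.07 = 0.0009324
  M6: 0.1 × 0.1 × 0.132 = 0.00132
  M1: 0.09 × 0.465 × 0.103 = 0.00431055
  M2: 0.22 × 0.45 × 0.232 = 0.022968
  M5: 0.47 × 0.095 × 0.08 = 0.003572
Total = 0.03310295.
Largest term belongs to M2, so M2 is most probable.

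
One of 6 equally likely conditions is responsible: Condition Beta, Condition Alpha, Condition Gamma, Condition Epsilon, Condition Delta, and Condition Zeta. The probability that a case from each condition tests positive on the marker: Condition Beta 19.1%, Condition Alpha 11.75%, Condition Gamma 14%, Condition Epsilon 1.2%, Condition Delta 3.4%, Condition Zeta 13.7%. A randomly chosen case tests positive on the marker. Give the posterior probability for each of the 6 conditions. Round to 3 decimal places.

With a uniform prior (1/6 each), posterior ∝ likelihood:
  Condition Beta: 0.191
  Condition Alpha: 0.1175
  Condition Gamma: 0.14
  Condition Epsilon: 0.012
  Condition Delta: 0.034
  Condition Zeta: 0.137
Total = 0.6315.
P(Condition Beta | marker-positive) = 0.191/0.6315 ≈ 0.302
P(Condition Alpha | marker-positive) = 0.1175/0.6315 ≈ 0.186
P(Condition Gamma | marker-positive) = 0.14/0.6315 ≈ 0.222
P(Condition Epsilon | marker-positive) = 0.012/0.6315 ≈ 0.019
P(Condition Delta | marker-positive) = 0.034/0.6315 ≈ 0.054
P(Condition Zeta | marker-positive) = 0.137/0.6315 ≈ 0.217
(Check: 0.302+0.186+0.222+0.019+0.054+0.217 = 1.000.)

Condition Beta 0.302, Condition Alpha 0.186, Condition Gamma 0.222, Condition Epsilon 0.019, Condition Delta 0.054, Condition Zeta 0.217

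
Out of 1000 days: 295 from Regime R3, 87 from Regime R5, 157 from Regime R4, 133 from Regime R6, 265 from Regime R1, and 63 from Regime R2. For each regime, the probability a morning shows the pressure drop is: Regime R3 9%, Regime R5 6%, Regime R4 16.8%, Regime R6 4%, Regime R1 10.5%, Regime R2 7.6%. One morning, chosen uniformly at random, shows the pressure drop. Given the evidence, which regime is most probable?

Regime R1

Compute prior × likelihood for every hypothesis:
  Regime R3: 0.295 × 0.09 = 0.02655
  Regime R5: 0.087 × 0.06 = 0.00522
  Regime R4: 0.157 × 0.168 = 0.026376
  Regime R6: 0.133 × 0.04 = 0.00532
  Regime R1: 0.265 × 0.105 = 0.027825
  Regime R2: 0.063 × 0.076 = 0.004788
Normalizing constant = 0.096079.
Largest term belongs to Regime R1, so Regime R1 is most probable.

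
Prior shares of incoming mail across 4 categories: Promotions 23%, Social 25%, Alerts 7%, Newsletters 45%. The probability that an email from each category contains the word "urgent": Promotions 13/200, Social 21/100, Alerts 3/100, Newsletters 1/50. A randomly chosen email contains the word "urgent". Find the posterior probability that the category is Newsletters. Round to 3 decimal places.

By Bayes' rule, posterior ∝ prior × likelihood:
  Promotions: 0.23 × 0.065 = 0.01495
  Social: 0.25 × 0.21 = 0.0525
  Alerts: 0.07 × 0.03 = 0.0021
  Newsletters: 0.45 × 0.02 = 0.009
Sum = 0.07855.
P(Newsletters | evidence) = 0.009 / 0.07855 ≈ 0.115.

0.115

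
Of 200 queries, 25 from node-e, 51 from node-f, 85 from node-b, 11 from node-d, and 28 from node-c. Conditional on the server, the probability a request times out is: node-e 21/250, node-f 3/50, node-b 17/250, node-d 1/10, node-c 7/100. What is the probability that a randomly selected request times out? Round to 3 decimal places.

Compute prior × likelihood for every hypothesis:
  node-e: 0.125 × 0.084 = 0.0105
  node-f: 0.255 × 0.06 = 0.0153
  node-b: 0.425 × 0.068 = 0.0289
  node-d: 0.055 × 0.1 = 0.0055
  node-c: 0.14 × 0.07 = 0.0098
P(timeout) = 0.0105 + 0.0153 + 0.0289 + 0.0055 + 0.0098 = 0.07 → 0.070.

0.070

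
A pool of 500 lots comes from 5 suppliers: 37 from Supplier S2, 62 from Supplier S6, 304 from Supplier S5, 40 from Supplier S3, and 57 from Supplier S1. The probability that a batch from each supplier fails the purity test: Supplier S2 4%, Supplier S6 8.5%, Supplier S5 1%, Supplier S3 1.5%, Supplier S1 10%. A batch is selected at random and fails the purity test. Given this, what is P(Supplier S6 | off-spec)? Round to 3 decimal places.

By Bayes' rule, posterior ∝ prior × likelihood:
  Supplier S2: 0.074 × 0.04 = 0.00296
  Supplier S6: 0.124 × 0.085 = 0.01054
  Supplier S5: 0.608 × 0.01 = 0.00608
  Supplier S3: 0.08 × 0.015 = 0.0012
  Supplier S1: 0.114 × 0.1 = 0.0114
Sum = 0.03218.
P(Supplier S6 | evidence) = 0.01054 / 0.03218 ≈ 0.328.

0.328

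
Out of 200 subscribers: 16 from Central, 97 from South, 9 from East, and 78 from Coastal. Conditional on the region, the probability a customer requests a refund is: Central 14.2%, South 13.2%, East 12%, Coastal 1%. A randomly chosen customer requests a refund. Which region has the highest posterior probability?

By Bayes' rule, posterior ∝ prior × likelihood:
  Central: 0.08 × 0.142 = 0.01136
  South: 0.485 × 0.132 = 0.06402
  East: 0.045 × 0.12 = 0.0054
  Coastal: 0.39 × 0.01 = 0.0039
Total = 0.08468.
Largest term belongs to South, so South is most probable.

South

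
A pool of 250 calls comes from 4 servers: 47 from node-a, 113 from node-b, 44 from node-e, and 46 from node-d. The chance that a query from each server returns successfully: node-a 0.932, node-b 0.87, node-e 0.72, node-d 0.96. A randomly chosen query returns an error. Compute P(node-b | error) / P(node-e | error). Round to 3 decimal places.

1.192

Taking complements, P(error | each) = node-a 0.068, node-b 0.13, node-e 0.28, node-d 0.04.
By Bayes' rule, posterior ∝ prior × likelihood:
  node-a: 0.188 × 0.068 = 0.012784
  node-b: 0.452 × 0.13 = 0.05876
  node-e: 0.176 × 0.28 = 0.04928
  node-d: 0.184 × 0.04 = 0.00736
Normalizing constant = 0.128184.
The ratio is 0.05876 / 0.04928 (the normalizer cancels) = 1.192.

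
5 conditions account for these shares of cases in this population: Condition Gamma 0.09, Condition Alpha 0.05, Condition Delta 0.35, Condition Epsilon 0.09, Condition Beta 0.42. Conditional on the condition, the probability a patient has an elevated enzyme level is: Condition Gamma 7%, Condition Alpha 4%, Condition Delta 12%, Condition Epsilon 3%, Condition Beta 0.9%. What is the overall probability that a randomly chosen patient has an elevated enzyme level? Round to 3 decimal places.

Prior × likelihood for each hypothesis:
  Condition Gamma: 0.09 × 0.07 = 0.0063
  Condition Alpha: 0.05 × 0.04 = 0.002
  Condition Delta: 0.35 × 0.12 = 0.042
  Condition Epsilon: 0.09 × 0.03 = 0.0027
  Condition Beta: 0.42 × 0.009 = 0.00378
P(elevated) = 0.0063 + 0.002 + 0.042 + 0.0027 + 0.00378 = 0.05678 → 0.057.

0.057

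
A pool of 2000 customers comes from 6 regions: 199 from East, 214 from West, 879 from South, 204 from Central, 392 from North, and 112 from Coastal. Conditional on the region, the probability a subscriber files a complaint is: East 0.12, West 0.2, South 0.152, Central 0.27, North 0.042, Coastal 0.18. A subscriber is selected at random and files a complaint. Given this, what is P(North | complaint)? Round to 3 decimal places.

0.056

By Bayes' rule, posterior ∝ prior × likelihood:
  East: 0.0995 × 0.12 = 0.01194
  West: 0.107 × 0.2 = 0.0214
  South: 0.4395 × 0.152 = 0.066804
  Central: 0.102 × 0.27 = 0.02754
  North: 0.196 × 0.042 = 0.008232
  Coastal: 0.056 × 0.18 = 0.01008
Total = 0.145996.
P(North | evidence) = 0.008232 / 0.145996 ≈ 0.056.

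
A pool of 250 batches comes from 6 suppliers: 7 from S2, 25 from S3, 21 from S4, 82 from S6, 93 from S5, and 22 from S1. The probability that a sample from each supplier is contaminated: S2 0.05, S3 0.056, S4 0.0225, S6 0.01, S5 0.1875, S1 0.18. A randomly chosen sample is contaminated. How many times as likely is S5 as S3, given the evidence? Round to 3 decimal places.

By Bayes' rule, posterior ∝ prior × likelihood:
  S2: 0.028 × 0.05 = 0.0014
  S3: 0.1 × 0.056 = 0.0056
  S4: 0.084 × 0.0225 = 0.00189
  S6: 0.328 × 0.01 = 0.00328
  S5: 0.372 × 0.1875 = 0.06975
  S1: 0.088 × 0.18 = 0.01584
Sum = 0.09776.
The ratio is 0.06975 / 0.0056 (the normalizer cancels) = 12.455.

12.455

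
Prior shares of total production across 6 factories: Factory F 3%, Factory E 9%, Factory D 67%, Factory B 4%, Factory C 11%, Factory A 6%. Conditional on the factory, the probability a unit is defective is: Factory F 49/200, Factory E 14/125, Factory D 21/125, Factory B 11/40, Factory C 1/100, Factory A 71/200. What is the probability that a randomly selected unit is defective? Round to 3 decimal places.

0.163

By Bayes' rule, posterior ∝ prior × likelihood:
  Factory F: 0.03 × 0.245 = 0.00735
  Factory E: 0.09 × 0.112 = 0.01008
  Factory D: 0.67 × 0.168 = 0.11256
  Factory B: 0.04 × 0.275 = 0.011
  Factory C: 0.11 × 0.01 = 0.0011
  Factory A: 0.06 × 0.355 = 0.0213
P(defective) = 0.00735 + 0.01008 + 0.11256 + 0.011 + 0.0011 + 0.0213 = 0.16339 → 0.163.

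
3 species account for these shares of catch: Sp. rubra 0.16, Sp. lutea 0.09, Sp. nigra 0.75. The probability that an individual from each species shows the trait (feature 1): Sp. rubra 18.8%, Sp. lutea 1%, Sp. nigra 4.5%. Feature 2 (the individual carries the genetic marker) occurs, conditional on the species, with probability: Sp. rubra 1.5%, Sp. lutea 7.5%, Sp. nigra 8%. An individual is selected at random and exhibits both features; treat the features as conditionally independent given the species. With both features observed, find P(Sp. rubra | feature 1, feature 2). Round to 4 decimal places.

0.1402

Prior × likelihood for each hypothesis:
  Sp. rubra: 0.16 × 0.188 × 0.015 = 0.0004512
  Sp. lutea: 0.09 × 0.01 × 0.075 = 0.0000675
  Sp. nigra: 0.75 × 0.045 × 0.08 = 0.0027
Normalizing constant = 0.0032187.
P(Sp. rubra | evidence) = 0.0004512 / 0.0032187 ≈ 0.1402.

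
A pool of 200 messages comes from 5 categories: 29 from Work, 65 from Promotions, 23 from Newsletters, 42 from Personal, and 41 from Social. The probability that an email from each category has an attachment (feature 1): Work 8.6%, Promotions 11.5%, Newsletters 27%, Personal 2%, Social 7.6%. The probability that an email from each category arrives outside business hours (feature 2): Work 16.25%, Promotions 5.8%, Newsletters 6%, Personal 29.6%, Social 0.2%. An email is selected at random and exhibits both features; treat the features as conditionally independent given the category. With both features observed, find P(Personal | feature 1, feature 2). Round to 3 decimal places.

Unnormalized posteriors (prior × likelihood):
  Work: 0.145 × 0.086 × 0.1625 = 0.002026375
  Promotions: 0.325 × 0.115 × 0.058 = 0.00216775
  Newsletters: 0.115 × 0.27 × 0.06 = 0.001863
  Personal: 0.21 × 0.02 × 0.296 = 0.0012432
  Social: 0.205 × 0.076 × 0.002 = 0.00003116
Normalizing constant = 0.007331485.
P(Personal | evidence) = 0.0012432 / 0.007331485 ≈ 0.170.

0.170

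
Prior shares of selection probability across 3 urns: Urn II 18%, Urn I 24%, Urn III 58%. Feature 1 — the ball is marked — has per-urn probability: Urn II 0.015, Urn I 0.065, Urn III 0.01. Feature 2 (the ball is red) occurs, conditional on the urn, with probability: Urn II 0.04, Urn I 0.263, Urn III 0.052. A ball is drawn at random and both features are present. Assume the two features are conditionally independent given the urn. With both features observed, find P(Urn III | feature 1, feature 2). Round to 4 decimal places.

0.0668

Unnormalized posteriors (prior × likelihood):
  Urn II: 0.18 × 0.015 × 0.04 = 0.000108
  Urn I: 0.24 × 0.065 × 0.263 = 0.0041028
  Urn III: 0.58 × 0.01 × 0.052 = 0.0003016
Total = 0.0045124.
P(Urn III | evidence) = 0.0003016 / 0.0045124 ≈ 0.0668.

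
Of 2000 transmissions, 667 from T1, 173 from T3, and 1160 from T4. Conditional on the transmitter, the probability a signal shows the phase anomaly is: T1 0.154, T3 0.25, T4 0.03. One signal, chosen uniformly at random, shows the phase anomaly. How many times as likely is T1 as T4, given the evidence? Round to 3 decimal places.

By Bayes' rule, posterior ∝ prior × likelihood:
  T1: 0.3335 × 0.154 = 0.051359
  T3: 0.0865 × 0.25 = 0.021625
  T4: 0.58 × 0.03 = 0.0174
Normalizing constant = 0.090384.
The ratio is 0.051359 / 0.0174 (the normalizer cancels) = 2.952.

2.952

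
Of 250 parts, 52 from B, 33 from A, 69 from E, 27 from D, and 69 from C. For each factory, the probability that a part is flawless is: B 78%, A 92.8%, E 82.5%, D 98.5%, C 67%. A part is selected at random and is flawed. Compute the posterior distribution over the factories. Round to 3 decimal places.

B 0.233, A 0.048, E 0.246, D 0.008, C 0.464

Taking complements, P(flawed | each) = B 0.22, A 0.072, E 0.175, D 0.015, C 0.33.
By Bayes' rule, posterior ∝ prior × likelihood:
  B: 0.208 × 0.22 = 0.04576
  A: 0.132 × 0.072 = 0.009504
  E: 0.276 × 0.175 = 0.0483
  D: 0.108 × 0.015 = 0.00162
  C: 0.276 × 0.33 = 0.09108
Total = 0.196264.
P(B | flawed) = 0.04576/0.196264 ≈ 0.233
P(A | flawed) = 0.009504/0.196264 ≈ 0.048
P(E | flawed) = 0.0483/0.196264 ≈ 0.246
P(D | flawed) = 0.00162/0.196264 ≈ 0.008
P(C | flawed) = 0.09108/0.196264 ≈ 0.464
(Check: 0.233+0.048+0.246+0.008+0.464 = 0.999.)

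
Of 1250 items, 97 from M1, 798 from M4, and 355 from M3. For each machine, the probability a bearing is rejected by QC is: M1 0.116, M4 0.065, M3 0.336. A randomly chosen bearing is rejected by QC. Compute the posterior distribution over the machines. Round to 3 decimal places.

M1 0.062, M4 0.284, M3 0.654

By Bayes' rule, posterior ∝ prior × likelihood:
  M1: 0.0776 × 0.116 = 0.0090016
  M4: 0.6384 × 0.065 = 0.041496
  M3: 0.284 × 0.336 = 0.095424
Sum = 0.1459216.
P(M1 | rejected) = 0.0090016/0.1459216 ≈ 0.062
P(M4 | rejected) = 0.041496/0.1459216 ≈ 0.284
P(M3 | rejected) = 0.095424/0.1459216 ≈ 0.654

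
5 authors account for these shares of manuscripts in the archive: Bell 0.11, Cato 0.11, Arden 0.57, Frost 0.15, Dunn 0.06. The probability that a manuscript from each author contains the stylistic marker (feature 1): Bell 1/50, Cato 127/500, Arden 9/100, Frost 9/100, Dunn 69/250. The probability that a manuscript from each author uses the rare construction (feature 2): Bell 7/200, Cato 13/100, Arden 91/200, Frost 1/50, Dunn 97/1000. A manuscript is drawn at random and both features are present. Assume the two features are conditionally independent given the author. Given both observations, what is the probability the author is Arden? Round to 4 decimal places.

By Bayes' rule, posterior ∝ prior × likelihood:
  Bell: 0.11 × 0.02 × 0.035 = 0.000077
  Cato: 0.11 × 0.254 × 0.13 = 0.0036322
  Arden: 0.57 × 0.09 × 0.455 = 0.0233415
  Frost: 0.15 × 0.09 × 0.02 = 0.00027
  Dunn: 0.06 × 0.276 × 0.097 = 0.00160632
Sum = 0.02892702.
P(Arden | evidence) = 0.0233415 / 0.02892702 ≈ 0.8069.

0.8069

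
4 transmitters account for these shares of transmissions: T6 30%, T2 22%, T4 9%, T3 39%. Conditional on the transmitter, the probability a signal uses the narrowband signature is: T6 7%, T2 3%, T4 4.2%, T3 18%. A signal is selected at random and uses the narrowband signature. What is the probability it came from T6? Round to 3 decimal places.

0.207

Prior × likelihood for each hypothesis:
  T6: 0.3 × 0.07 = 0.021
  T2: 0.22 × 0.03 = 0.0066
  T4: 0.09 × 0.042 = 0.00378
  T3: 0.39 × 0.18 = 0.0702
Sum = 0.10158.
P(T6 | evidence) = 0.021 / 0.10158 ≈ 0.207.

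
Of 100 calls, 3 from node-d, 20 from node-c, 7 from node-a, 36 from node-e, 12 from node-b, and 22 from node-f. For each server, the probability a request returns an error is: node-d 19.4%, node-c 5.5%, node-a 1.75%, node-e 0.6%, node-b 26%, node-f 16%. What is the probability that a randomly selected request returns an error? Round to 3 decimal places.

0.087

Compute prior × likelihood for every hypothesis:
  node-d: 0.03 × 0.194 = 0.00582
  node-c: 0.2 × 0.055 = 0.011
  node-a: 0.07 × 0.0175 = 0.001225
  node-e: 0.36 × 0.006 = 0.00216
  node-b: 0.12 × 0.26 = 0.0312
  node-f: 0.22 × 0.16 = 0.0352
P(error) = 0.00582 + 0.011 + 0.001225 + 0.00216 + 0.0312 + 0.0352 = 0.086605 → 0.087.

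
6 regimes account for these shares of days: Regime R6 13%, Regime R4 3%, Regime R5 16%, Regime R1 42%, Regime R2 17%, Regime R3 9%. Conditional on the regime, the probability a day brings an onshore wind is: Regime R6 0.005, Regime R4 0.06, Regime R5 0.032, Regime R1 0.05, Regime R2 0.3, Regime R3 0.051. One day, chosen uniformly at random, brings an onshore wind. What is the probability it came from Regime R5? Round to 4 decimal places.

0.0608

Compute prior × likelihood for every hypothesis:
  Regime R6: 0.13 × 0.005 = 0.00065
  Regime R4: 0.03 × 0.06 = 0.0018
  Regime R5: 0.16 × 0.032 = 0.00512
  Regime R1: 0.42 × 0.05 = 0.021
  Regime R2: 0.17 × 0.3 = 0.051
  Regime R3: 0.09 × 0.051 = 0.00459
Sum = 0.08416.
P(Regime R5 | evidence) = 0.00512 / 0.08416 ≈ 0.0608.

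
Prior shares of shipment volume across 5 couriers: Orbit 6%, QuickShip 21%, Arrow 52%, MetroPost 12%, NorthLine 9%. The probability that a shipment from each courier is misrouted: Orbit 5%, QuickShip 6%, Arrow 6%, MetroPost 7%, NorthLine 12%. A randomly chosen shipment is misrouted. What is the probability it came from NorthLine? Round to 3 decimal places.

By Bayes' rule, posterior ∝ prior × likelihood:
  Orbit: 0.06 × 0.05 = 0.003
  QuickShip: 0.21 × 0.06 = 0.0126
  Arrow: 0.52 × 0.06 = 0.0312
  MetroPost: 0.12 × 0.07 = 0.0084
  NorthLine: 0.09 × 0.12 = 0.0108
Sum = 0.066.
P(NorthLine | evidence) = 0.0108 / 0.066 ≈ 0.164.

0.164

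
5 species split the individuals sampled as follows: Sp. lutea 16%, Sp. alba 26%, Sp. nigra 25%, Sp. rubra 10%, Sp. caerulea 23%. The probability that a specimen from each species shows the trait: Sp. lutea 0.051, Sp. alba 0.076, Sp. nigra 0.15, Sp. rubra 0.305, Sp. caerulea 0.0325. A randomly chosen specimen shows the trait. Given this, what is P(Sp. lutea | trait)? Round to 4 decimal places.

0.0789

Prior × likelihood for each hypothesis:
  Sp. lutea: 0.16 × 0.051 = 0.00816
  Sp. alba: 0.26 × 0.076 = 0.01976
  Sp. nigra: 0.25 × 0.15 = 0.0375
  Sp. rubra: 0.1 × 0.305 = 0.0305
  Sp. caerulea: 0.23 × 0.0325 = 0.007475
Total = 0.103395.
P(Sp. lutea | evidence) = 0.00816 / 0.103395 ≈ 0.0789.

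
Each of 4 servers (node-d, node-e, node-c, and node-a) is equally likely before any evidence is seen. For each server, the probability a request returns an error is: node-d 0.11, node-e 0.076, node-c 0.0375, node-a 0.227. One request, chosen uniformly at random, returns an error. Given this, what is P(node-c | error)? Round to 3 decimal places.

0.083

With a uniform prior (1/4 each), posterior ∝ likelihood:
  node-d: 0.11
  node-e: 0.076
  node-c: 0.0375
  node-a: 0.227
Normalizing constant = 0.4505.
P(node-c | evidence) = 0.0375 / 0.4505 ≈ 0.083.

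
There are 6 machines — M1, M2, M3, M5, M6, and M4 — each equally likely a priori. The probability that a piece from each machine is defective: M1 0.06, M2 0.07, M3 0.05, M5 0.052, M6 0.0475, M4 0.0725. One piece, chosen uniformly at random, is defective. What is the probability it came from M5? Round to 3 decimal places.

With a uniform prior (1/6 each), posterior ∝ likelihood:
  M1: 0.06
  M2: 0.07
  M3: 0.05
  M5: 0.052
  M6: 0.0475
  M4: 0.0725
Normalizing constant = 0.352.
P(M5 | evidence) = 0.052 / 0.352 ≈ 0.148.

0.148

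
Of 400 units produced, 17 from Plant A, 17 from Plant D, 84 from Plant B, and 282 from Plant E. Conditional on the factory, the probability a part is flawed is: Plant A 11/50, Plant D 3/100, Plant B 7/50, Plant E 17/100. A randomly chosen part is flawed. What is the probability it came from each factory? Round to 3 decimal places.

Prior × likelihood for each hypothesis:
  Plant A: 0.0425 × 0.22 = 0.00935
  Plant D: 0.0425 × 0.03 = 0.001275
  Plant B: 0.21 × 0.14 = 0.0294
  Plant E: 0.705 × 0.17 = 0.11985
Sum = 0.159875.
P(Plant A | flawed) = 0.00935/0.159875 ≈ 0.058
P(Plant D | flawed) = 0.001275/0.159875 ≈ 0.008
P(Plant B | flawed) = 0.0294/0.159875 ≈ 0.184
P(Plant E | flawed) = 0.11985/0.159875 ≈ 0.750
(Check: 0.058+0.008+0.184+0.750 = 1.000.)

Plant A 0.058, Plant D 0.008, Plant B 0.184, Plant E 0.750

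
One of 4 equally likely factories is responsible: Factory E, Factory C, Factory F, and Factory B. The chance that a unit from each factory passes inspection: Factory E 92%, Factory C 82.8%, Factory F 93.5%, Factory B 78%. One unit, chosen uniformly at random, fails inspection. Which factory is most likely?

Factory B

Taking complements, P(nonconforming | each) = Factory E 0.08, Factory C 0.172, Factory F 0.065, Factory B 0.22.
With a uniform prior (1/4 each), posterior ∝ likelihood:
  Factory E: 0.08
  Factory C: 0.172
  Factory F: 0.065
  Factory B: 0.22
Sum = 0.537.
Largest term belongs to Factory B, so Factory B is most probable.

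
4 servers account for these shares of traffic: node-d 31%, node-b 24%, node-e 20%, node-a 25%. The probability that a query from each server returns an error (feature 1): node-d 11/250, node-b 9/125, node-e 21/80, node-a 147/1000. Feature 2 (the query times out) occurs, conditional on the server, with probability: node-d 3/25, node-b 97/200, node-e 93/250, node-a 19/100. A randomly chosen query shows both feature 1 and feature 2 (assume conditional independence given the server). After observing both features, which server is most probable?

Prior × likelihood for each hypothesis:
  node-d: 0.31 × 0.044 × 0.12 = 0.0016368
  node-b: 0.24 × 0.072 × 0.485 = 0.0083808
  node-e: 0.2 × 0.2625 × 0.372 = 0.01953
  node-a: 0.25 × 0.147 × 0.19 = 0.0069825
Sum = 0.0365301.
Largest term belongs to node-e, so node-e is most probable.

node-e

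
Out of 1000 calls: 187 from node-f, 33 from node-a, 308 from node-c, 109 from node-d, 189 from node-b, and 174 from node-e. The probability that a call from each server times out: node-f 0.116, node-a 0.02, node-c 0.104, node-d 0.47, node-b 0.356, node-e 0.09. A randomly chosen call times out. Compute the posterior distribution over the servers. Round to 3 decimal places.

Compute prior × likelihood for every hypothesis:
  node-f: 0.187 × 0.116 = 0.021692
  node-a: 0.033 × 0.02 = 0.00066
  node-c: 0.308 × 0.104 = 0.032032
  node-d: 0.109 × 0.47 = 0.05123
  node-b: 0.189 × 0.356 = 0.067284
  node-e: 0.174 × 0.09 = 0.01566
Total = 0.188558.
P(node-f | timeout) = 0.021692/0.188558 ≈ 0.115
P(node-a | timeout) = 0.00066/0.188558 ≈ 0.004
P(node-c | timeout) = 0.032032/0.188558 ≈ 0.170
P(node-d | timeout) = 0.05123/0.188558 ≈ 0.272
P(node-b | timeout) = 0.067284/0.188558 ≈ 0.357
P(node-e | timeout) = 0.01566/0.188558 ≈ 0.083

node-f 0.115, node-a 0.004, node-c 0.170, node-d 0.272, node-b 0.357, node-e 0.083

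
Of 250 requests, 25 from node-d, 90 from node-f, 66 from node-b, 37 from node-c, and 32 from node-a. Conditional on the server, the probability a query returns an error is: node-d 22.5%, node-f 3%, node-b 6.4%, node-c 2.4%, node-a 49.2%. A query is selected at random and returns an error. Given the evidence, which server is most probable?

node-a

Unnormalized posteriors (prior × likelihood):
  node-d: 0.1 × 0.225 = 0.0225
  node-f: 0.36 × 0.03 = 0.0108
  node-b: 0.264 × 0.064 = 0.016896
  node-c: 0.148 × 0.024 = 0.003552
  node-a: 0.128 × 0.492 = 0.062976
Sum = 0.116724.
Largest term belongs to node-a, so node-a is most probable.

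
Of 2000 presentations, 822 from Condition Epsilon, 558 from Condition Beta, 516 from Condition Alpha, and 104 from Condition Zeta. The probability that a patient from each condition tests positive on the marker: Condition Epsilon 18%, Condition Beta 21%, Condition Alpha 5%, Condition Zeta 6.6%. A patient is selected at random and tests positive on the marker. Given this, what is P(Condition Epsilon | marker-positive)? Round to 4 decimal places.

Unnormalized posteriors (prior × likelihood):
  Condition Epsilon: 0.411 × 0.18 = 0.07398
  Condition Beta: 0.279 × 0.21 = 0.05859
  Condition Alpha: 0.258 × 0.05 = 0.0129
  Condition Zeta: 0.052 × 0.066 = 0.003432
Normalizing constant = 0.148902.
P(Condition Epsilon | evidence) = 0.07398 / 0.148902 ≈ 0.4968.

0.4968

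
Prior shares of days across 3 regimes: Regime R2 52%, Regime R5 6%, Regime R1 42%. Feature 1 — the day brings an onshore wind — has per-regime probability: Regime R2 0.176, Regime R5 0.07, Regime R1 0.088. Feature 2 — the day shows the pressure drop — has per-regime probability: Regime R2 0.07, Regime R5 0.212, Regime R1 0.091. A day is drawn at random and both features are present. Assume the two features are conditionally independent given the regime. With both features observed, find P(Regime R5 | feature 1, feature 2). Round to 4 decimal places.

Unnormalized posteriors (prior × likelihood):
  Regime R2: 0.52 × 0.176 × 0.07 = 0.0064064
  Regime R5: 0.06 × 0.07 × 0.212 = 0.0008904
  Regime R1: 0.42 × 0.088 × 0.091 = 0.00336336
Sum = 0.01066016.
P(Regime R5 | evidence) = 0.0008904 / 0.01066016 ≈ 0.0835.

0.0835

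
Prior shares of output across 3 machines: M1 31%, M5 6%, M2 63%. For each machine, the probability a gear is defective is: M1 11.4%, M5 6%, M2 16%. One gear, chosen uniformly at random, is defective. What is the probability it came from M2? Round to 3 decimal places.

0.721

Compute prior × likelihood for every hypothesis:
  M1: 0.31 × 0.114 = 0.03534
  M5: 0.06 × 0.06 = 0.0036
  M2: 0.63 × 0.16 = 0.1008
Total = 0.13974.
P(M2 | evidence) = 0.1008 / 0.13974 ≈ 0.721.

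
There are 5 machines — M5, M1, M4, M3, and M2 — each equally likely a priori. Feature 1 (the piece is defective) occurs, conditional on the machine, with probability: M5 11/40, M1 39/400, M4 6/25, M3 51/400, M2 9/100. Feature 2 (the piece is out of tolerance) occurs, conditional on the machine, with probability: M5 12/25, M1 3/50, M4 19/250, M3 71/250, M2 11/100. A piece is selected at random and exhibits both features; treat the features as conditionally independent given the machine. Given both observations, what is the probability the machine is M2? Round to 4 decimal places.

0.0490

With a uniform prior (1/5 each), posterior ∝ likelihood:
  M5: 0.275 × 0.48 = 0.132
  M1: 0.0975 × 0.06 = 0.00585
  M4: 0.24 × 0.076 = 0.01824
  M3: 0.1275 × 0.284 = 0.03621
  M2: 0.09 × 0.11 = 0.0099
Sum = 0.2022.
P(M2 | evidence) = 0.0099 / 0.2022 ≈ 0.0490.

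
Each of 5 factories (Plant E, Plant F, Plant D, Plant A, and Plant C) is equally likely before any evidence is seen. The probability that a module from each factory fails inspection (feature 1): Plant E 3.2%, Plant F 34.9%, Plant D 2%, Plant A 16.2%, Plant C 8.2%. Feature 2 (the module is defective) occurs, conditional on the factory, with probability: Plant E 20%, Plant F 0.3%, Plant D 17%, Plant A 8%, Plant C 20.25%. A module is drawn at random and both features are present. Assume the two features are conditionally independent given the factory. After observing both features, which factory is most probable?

With a uniform prior (1/5 each), posterior ∝ likelihood:
  Plant E: 0.032 × 0.2 = 0.0064
  Plant F: 0.349 × 0.003 = 0.001047
  Plant D: 0.02 × 0.17 = 0.0034
  Plant A: 0.162 × 0.08 = 0.01296
  Plant C: 0.082 × 0.2025 = 0.016605
Normalizing constant = 0.040412.
Largest term belongs to Plant C, so Plant C is most probable.

Plant C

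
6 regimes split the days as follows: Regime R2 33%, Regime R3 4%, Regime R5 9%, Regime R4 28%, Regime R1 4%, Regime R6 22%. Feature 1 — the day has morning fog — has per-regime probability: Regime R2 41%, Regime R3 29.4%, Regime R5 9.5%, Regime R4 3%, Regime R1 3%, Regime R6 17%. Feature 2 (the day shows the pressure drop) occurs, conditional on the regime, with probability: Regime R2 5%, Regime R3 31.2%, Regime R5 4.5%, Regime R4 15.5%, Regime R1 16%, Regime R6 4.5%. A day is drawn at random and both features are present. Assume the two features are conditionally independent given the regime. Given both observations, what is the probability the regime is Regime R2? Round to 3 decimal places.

Unnormalized posteriors (prior × likelihood):
  Regime R2: 0.33 × 0.41 × 0.05 = 0.006765
  Regime R3: 0.04 × 0.294 × 0.312 = 0.00366912
  Regime R5: 0.09 × 0.095 × 0.045 = 0.00038475
  Regime R4: 0.28 × 0.03 × 0.155 = 0.001302
  Regime R1: 0.04 × 0.03 × 0.16 = 0.000192
  Regime R6: 0.22 × 0.17 × 0.045 = 0.001683
Sum = 0.01399587.
P(Regime R2 | evidence) = 0.006765 / 0.01399587 ≈ 0.483.

0.483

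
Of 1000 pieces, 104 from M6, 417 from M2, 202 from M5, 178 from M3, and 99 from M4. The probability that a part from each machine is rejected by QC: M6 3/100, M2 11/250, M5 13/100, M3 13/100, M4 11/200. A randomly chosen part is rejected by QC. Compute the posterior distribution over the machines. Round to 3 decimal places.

Compute prior × likelihood for every hypothesis:
  M6: 0.104 × 0.03 = 0.00312
  M2: 0.417 × 0.044 = 0.018348
  M5: 0.202 × 0.13 = 0.02626
  M3: 0.178 × 0.13 = 0.02314
  M4: 0.099 × 0.055 = 0.005445
Sum = 0.076313.
P(M6 | rejected) = 0.00312/0.076313 ≈ 0.041
P(M2 | rejected) = 0.018348/0.076313 ≈ 0.240
P(M5 | rejected) = 0.02626/0.076313 ≈ 0.344
P(M3 | rejected) = 0.02314/0.076313 ≈ 0.303
P(M4 | rejected) = 0.005445/0.076313 ≈ 0.071

M6 0.041, M2 0.240, M5 0.344, M3 0.303, M4 0.071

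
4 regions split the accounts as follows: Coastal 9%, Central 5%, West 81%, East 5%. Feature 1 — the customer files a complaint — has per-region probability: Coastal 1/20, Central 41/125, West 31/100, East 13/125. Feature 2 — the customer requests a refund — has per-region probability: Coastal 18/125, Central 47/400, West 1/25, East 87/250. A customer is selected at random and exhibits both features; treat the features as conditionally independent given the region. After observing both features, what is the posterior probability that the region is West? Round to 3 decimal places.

0.696

Compute prior × likelihood for every hypothesis:
  Coastal: 0.09 × 0.05 × 0.144 = 0.000648
  Central: 0.05 × 0.328 × 0.1175 = 0.001927
  West: 0.81 × 0.31 × 0.04 = 0.010044
  East: 0.05 × 0.104 × 0.348 = 0.0018096
Total = 0.0144286.
P(West | evidence) = 0.010044 / 0.0144286 ≈ 0.696.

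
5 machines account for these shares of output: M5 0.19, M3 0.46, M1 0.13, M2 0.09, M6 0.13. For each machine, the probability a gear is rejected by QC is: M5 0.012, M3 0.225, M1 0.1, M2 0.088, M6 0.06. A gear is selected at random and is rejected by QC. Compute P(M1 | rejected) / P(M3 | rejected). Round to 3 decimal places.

0.126

Unnormalized posteriors (prior × likelihood):
  M5: 0.19 × 0.012 = 0.00228
  M3: 0.46 × 0.225 = 0.1035
  M1: 0.13 × 0.1 = 0.013
  M2: 0.09 × 0.088 = 0.00792
  M6: 0.13 × 0.06 = 0.0078
Sum = 0.1345.
The ratio is 0.013 / 0.1035 (the normalizer cancels) = 0.126.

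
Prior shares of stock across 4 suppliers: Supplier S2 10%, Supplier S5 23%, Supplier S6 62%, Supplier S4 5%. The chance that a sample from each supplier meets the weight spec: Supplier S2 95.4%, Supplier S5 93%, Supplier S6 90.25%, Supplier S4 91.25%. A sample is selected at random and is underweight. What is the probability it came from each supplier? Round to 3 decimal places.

Taking complements, P(underweight | each) = Supplier S2 0.046, Supplier S5 0.07, Supplier S6 0.0975, Supplier S4 0.0875.
Compute prior × likelihood for every hypothesis:
  Supplier S2: 0.1 × 0.046 = 0.0046
  Supplier S5: 0.23 × 0.07 = 0.0161
  Supplier S6: 0.62 × 0.0975 = 0.06045
  Supplier S4: 0.05 × 0.0875 = 0.004375
Total = 0.085525.
P(Supplier S2 | underweight) = 0.0046/0.085525 ≈ 0.054
P(Supplier S5 | underweight) = 0.0161/0.085525 ≈ 0.188
P(Supplier S6 | underweight) = 0.06045/0.085525 ≈ 0.707
P(Supplier S4 | underweight) = 0.004375/0.085525 ≈ 0.051

Supplier S2 0.054, Supplier S5 0.188, Supplier S6 0.707, Supplier S4 0.051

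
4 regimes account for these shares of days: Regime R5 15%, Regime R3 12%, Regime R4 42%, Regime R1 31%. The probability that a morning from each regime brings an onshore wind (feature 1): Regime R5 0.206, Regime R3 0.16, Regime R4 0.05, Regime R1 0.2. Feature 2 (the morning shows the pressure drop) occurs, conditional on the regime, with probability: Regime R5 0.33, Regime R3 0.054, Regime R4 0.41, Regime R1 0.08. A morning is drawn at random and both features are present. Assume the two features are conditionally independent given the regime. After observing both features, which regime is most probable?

Prior × likelihood for each hypothesis:
  Regime R5: 0.15 × 0.206 × 0.33 = 0.010197
  Regime R3: 0.12 × 0.16 × 0.054 = 0.0010368
  Regime R4: 0.42 × 0.05 × 0.41 = 0.00861
  Regime R1: 0.31 × 0.2 × 0.08 = 0.00496
Normalizing constant = 0.0248038.
Largest term belongs to Regime R5, so Regime R5 is most probable.

Regime R5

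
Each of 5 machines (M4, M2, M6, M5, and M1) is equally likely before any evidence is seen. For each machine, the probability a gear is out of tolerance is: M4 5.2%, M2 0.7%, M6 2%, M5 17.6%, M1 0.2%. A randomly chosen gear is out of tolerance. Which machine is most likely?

Since the prior is uniform, the posterior is proportional to the likelihood:
  M4: 0.052
  M2: 0.007
  M6: 0.02
  M5: 0.176
  M1: 0.002
Sum = 0.257.
Largest term belongs to M5, so M5 is most probable.

M5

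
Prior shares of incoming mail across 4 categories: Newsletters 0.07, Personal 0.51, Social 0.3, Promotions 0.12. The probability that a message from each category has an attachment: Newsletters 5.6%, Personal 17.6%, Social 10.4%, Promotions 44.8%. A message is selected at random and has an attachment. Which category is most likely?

By Bayes' rule, posterior ∝ prior × likelihood:
  Newsletters: 0.07 × 0.056 = 0.00392
  Personal: 0.51 × 0.176 = 0.08976
  Social: 0.3 × 0.104 = 0.0312
  Promotions: 0.12 × 0.448 = 0.05376
Sum = 0.17864.
Largest term belongs to Personal, so Personal is most probable.

Personal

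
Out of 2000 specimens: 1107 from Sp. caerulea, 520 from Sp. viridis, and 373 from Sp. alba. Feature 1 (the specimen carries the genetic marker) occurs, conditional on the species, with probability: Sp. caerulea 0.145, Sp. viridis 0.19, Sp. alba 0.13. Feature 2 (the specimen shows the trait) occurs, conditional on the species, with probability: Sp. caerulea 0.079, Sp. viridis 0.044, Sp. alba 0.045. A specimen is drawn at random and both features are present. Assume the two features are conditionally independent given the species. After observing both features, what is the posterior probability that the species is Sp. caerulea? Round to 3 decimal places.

0.660

Prior × likelihood for each hypothesis:
  Sp. caerulea: 0.5535 × 0.145 × 0.079 = 0.0063403425
  Sp. viridis: 0.26 × 0.19 × 0.044 = 0.0021736
  Sp. alba: 0.1865 × 0.13 × 0.045 = 0.001091025
Sum = 0.0096049675.
P(Sp. caerulea | evidence) = 0.0063403425 / 0.0096049675 ≈ 0.660.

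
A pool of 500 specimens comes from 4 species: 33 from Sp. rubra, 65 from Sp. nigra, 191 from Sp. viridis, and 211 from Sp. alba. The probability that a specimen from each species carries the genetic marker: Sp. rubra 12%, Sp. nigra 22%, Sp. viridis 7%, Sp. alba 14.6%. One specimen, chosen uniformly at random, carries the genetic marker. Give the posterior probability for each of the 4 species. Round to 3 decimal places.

Sp. rubra 0.063, Sp. nigra 0.229, Sp. viridis 0.214, Sp. alba 0.493

Compute prior × likelihood for every hypothesis:
  Sp. rubra: 0.066 × 0.12 = 0.00792
  Sp. nigra: 0.13 × 0.22 = 0.0286
  Sp. viridis: 0.382 × 0.07 = 0.02674
  Sp. alba: 0.422 × 0.146 = 0.061612
Sum = 0.124872.
P(Sp. rubra | marker) = 0.00792/0.124872 ≈ 0.063
P(Sp. nigra | marker) = 0.0286/0.124872 ≈ 0.229
P(Sp. viridis | marker) = 0.02674/0.124872 ≈ 0.214
P(Sp. alba | marker) = 0.061612/0.124872 ≈ 0.493
(Check: 0.063+0.229+0.214+0.493 = 0.999.)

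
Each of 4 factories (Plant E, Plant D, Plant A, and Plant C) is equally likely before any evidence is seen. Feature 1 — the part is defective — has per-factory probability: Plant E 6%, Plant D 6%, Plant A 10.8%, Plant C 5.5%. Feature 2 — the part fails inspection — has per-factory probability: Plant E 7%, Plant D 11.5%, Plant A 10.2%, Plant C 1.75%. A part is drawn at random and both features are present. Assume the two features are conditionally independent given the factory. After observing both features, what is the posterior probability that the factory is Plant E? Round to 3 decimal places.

Since the prior is uniform, the posterior is proportional to the likelihood:
  Plant E: 0.06 × 0.07 = 0.0042
  Plant D: 0.06 × 0.115 = 0.0069
  Plant A: 0.108 × 0.102 = 0.011016
  Plant C: 0.055 × 0.0175 = 0.0009625
Normalizing constant = 0.0230785.
P(Plant E | evidence) = 0.0042 / 0.0230785 ≈ 0.182.

0.182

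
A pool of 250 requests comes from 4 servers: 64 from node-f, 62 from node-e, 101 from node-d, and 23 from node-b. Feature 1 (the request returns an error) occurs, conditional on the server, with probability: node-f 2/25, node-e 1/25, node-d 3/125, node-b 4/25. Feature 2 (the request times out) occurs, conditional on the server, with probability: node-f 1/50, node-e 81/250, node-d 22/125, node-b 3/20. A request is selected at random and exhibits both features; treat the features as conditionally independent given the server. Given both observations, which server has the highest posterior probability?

node-e

Compute prior × likelihood for every hypothesis:
  node-f: 0.256 × 0.08 × 0.02 = 0.0004096
  node-e: 0.248 × 0.04 × 0.324 = 0.00321408
  node-d: 0.404 × 0.024 × 0.176 = 0.001706496
  node-b: 0.092 × 0.16 × 0.15 = 0.002208
Total = 0.007538176.
Largest term belongs to node-e, so node-e is most probable.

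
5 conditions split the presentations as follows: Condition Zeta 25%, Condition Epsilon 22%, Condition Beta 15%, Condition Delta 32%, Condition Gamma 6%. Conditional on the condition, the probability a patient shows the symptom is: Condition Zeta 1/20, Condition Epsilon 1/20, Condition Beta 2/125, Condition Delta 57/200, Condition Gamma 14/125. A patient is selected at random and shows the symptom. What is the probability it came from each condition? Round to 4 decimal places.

Condition Zeta 0.1010, Condition Epsilon 0.0888, Condition Beta 0.0194, Condition Delta 0.7366, Condition Gamma 0.0543

Compute prior × likelihood for every hypothesis:
  Condition Zeta: 0.25 × 0.05 = 0.0125
  Condition Epsilon: 0.22 × 0.05 = 0.011
  Condition Beta: 0.15 × 0.016 = 0.0024
  Condition Delta: 0.32 × 0.285 = 0.0912
  Condition Gamma: 0.06 × 0.112 = 0.00672
Total = 0.12382.
P(Condition Zeta | symptomatic) = 0.0125/0.12382 ≈ 0.1010
P(Condition Epsilon | symptomatic) = 0.011/0.12382 ≈ 0.0888
P(Condition Beta | symptomatic) = 0.0024/0.12382 ≈ 0.0194
P(Condition Delta | symptomatic) = 0.0912/0.12382 ≈ 0.7366
P(Condition Gamma | symptomatic) = 0.00672/0.12382 ≈ 0.0543
(Check: 0.1010+0.0888+0.0194+0.7366+0.0543 = 1.0001.)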